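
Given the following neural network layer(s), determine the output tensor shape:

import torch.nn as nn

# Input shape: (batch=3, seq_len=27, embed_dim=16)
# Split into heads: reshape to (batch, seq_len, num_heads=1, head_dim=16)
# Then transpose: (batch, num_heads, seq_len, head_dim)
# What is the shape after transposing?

Input shape: (3, 27, 16)
  -> after reshape: (3, 27, 1, 16)
Output shape: (3, 1, 27, 16)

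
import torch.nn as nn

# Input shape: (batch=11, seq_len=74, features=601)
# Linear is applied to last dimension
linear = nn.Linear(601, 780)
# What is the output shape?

Input shape: (11, 74, 601)
Output shape: (11, 74, 780)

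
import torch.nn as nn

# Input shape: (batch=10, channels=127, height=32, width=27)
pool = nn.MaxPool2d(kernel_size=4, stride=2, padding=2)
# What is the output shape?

Input shape: (10, 127, 32, 27)
Output shape: (10, 127, 17, 14)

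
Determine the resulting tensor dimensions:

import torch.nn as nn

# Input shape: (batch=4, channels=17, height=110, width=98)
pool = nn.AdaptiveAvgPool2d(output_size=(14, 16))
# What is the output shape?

Input shape: (4, 17, 110, 98)
Output shape: (4, 17, 14, 16)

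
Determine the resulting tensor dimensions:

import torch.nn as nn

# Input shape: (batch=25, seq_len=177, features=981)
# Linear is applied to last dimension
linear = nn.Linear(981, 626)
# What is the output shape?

Input shape: (25, 177, 981)
Output shape: (25, 177, 626)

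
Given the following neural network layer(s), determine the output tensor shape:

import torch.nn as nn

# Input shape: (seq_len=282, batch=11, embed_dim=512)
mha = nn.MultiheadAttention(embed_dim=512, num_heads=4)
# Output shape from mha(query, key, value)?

Input shape: (282, 11, 512)
Output shape: (282, 11, 512)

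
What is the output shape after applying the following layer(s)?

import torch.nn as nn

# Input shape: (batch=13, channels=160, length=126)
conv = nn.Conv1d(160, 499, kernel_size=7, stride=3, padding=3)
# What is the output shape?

Input shape: (13, 160, 126)
Output shape: (13, 499, 42)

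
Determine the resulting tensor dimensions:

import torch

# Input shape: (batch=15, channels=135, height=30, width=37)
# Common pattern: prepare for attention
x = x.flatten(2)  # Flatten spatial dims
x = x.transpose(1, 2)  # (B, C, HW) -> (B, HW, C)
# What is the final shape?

Input shape: (15, 135, 30, 37)
  -> after flatten(2): (15, 135, 1110)
Output shape: (15, 1110, 135)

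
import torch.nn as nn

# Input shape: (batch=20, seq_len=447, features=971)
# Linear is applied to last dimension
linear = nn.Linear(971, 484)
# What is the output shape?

Input shape: (20, 447, 971)
Output shape: (20, 447, 484)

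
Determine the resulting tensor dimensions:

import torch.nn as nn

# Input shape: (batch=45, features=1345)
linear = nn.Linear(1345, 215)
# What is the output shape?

Input shape: (45, 1345)
Output shape: (45, 215)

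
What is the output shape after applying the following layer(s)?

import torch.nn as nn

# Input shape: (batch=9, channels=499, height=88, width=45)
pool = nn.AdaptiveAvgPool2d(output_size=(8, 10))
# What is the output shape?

Input shape: (9, 499, 88, 45)
Output shape: (9, 499, 8, 10)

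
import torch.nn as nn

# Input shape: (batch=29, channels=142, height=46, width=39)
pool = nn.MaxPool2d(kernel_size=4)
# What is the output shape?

Input shape: (29, 142, 46, 39)
Output shape: (29, 142, 11, 9)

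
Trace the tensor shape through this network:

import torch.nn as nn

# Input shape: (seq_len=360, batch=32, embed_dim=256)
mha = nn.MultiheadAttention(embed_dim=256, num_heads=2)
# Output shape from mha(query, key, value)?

Input shape: (360, 32, 256)
Output shape: (360, 32, 256)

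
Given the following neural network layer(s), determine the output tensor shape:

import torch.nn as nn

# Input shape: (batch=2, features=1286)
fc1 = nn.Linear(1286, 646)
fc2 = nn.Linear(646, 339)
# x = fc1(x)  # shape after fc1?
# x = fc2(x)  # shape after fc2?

Input shape: (2, 1286)
  -> after fc1: (2, 646)
Output shape: (2, 339)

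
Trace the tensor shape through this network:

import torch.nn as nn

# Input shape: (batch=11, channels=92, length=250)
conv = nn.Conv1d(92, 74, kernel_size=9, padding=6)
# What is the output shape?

Input shape: (11, 92, 250)
Output shape: (11, 74, 254)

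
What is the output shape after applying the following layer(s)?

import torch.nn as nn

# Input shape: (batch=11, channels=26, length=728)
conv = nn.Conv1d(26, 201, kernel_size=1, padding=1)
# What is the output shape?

Input shape: (11, 26, 728)
Output shape: (11, 201, 730)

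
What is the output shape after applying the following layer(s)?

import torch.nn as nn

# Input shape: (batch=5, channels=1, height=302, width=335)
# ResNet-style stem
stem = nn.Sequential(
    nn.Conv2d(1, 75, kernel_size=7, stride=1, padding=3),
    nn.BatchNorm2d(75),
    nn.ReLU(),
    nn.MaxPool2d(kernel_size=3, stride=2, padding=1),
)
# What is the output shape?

Input shape: (5, 1, 302, 335)
  -> after Conv2d 7x7 stride=1: (5, 75, 302, 335)
Output shape: (5, 75, 151, 168)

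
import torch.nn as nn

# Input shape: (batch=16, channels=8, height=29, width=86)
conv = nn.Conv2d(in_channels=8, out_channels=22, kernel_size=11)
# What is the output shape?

Input shape: (16, 8, 29, 86)
Output shape: (16, 22, 19, 76)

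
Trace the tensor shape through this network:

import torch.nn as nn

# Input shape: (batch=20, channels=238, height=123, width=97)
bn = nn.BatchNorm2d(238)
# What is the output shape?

Input shape: (20, 238, 123, 97)
Output shape: (20, 238, 123, 97)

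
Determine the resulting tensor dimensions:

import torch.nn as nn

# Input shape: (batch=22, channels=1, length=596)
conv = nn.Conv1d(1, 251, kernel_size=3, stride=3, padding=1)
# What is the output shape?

Input shape: (22, 1, 596)
Output shape: (22, 251, 199)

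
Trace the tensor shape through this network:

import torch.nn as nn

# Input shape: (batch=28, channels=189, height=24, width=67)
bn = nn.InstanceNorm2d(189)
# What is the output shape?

Input shape: (28, 189, 24, 67)
Output shape: (28, 189, 24, 67)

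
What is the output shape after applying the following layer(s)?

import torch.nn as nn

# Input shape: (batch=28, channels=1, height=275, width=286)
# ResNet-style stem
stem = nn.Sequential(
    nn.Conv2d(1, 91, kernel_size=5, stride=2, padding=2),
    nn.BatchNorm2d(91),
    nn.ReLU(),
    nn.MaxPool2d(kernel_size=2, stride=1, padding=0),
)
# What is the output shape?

Input shape: (28, 1, 275, 286)
  -> after Conv2d 5x5 stride=2: (28, 91, 138, 143)
Output shape: (28, 91, 137, 142)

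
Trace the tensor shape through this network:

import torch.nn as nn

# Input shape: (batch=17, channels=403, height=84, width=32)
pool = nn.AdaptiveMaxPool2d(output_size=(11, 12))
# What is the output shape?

Input shape: (17, 403, 84, 32)
Output shape: (17, 403, 11, 12)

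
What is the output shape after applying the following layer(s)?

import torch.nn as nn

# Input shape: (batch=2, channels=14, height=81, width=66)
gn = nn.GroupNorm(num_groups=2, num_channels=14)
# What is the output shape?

Input shape: (2, 14, 81, 66)
Output shape: (2, 14, 81, 66)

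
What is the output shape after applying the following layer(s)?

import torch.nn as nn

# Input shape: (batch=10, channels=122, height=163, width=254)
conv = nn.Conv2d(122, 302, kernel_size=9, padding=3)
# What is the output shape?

Input shape: (10, 122, 163, 254)
Output shape: (10, 302, 161, 252)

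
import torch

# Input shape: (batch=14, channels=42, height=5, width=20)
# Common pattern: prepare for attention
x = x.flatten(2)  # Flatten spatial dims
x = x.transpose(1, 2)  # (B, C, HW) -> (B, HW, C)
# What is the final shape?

Input shape: (14, 42, 5, 20)
  -> after flatten(2): (14, 42, 100)
Output shape: (14, 100, 42)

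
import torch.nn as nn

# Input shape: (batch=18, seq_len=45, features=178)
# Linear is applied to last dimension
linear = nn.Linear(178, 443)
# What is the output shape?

Input shape: (18, 45, 178)
Output shape: (18, 45, 443)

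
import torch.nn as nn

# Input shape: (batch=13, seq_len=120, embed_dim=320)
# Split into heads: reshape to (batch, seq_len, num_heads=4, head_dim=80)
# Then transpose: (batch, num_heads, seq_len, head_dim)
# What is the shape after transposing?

Input shape: (13, 120, 320)
  -> after reshape: (13, 120, 4, 80)
Output shape: (13, 4, 120, 80)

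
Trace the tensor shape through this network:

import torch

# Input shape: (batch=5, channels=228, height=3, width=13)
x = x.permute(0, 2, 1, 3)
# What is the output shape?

Input shape: (5, 228, 3, 13)
Output shape: (5, 3, 228, 13)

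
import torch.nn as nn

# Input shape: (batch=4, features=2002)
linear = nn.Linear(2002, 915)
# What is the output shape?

Input shape: (4, 2002)
Output shape: (4, 915)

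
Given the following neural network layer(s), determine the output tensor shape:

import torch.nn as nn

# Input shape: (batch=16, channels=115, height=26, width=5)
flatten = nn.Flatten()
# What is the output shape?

Input shape: (16, 115, 26, 5)
Output shape: (16, 14950)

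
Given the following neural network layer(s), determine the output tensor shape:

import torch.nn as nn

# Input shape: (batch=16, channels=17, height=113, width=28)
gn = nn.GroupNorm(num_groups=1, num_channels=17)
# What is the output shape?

Input shape: (16, 17, 113, 28)
Output shape: (16, 17, 113, 28)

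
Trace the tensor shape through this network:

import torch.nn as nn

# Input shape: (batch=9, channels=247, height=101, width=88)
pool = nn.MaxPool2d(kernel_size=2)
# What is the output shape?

Input shape: (9, 247, 101, 88)
Output shape: (9, 247, 50, 44)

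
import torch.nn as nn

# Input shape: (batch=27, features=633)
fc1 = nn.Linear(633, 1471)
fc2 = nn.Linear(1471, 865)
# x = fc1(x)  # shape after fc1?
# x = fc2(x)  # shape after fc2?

Input shape: (27, 633)
  -> after fc1: (27, 1471)
Output shape: (27, 865)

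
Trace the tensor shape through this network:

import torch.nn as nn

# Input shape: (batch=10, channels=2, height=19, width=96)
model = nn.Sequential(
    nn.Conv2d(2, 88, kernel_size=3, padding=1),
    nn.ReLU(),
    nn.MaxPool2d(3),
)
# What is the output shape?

Input shape: (10, 2, 19, 96)
  -> after Conv2d: (10, 88, 19, 96)
  -> after ReLU: (10, 88, 19, 96)
Output shape: (10, 88, 6, 32)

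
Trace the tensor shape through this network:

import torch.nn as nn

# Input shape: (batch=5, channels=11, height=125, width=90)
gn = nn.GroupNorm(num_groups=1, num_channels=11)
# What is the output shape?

Input shape: (5, 11, 125, 90)
Output shape: (5, 11, 125, 90)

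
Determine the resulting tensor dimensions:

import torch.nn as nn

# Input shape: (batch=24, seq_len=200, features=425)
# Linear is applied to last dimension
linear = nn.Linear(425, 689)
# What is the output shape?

Input shape: (24, 200, 425)
Output shape: (24, 200, 689)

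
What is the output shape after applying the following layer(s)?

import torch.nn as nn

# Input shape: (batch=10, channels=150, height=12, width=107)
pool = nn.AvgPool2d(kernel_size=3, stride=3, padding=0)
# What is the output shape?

Input shape: (10, 150, 12, 107)
Output shape: (10, 150, 4, 35)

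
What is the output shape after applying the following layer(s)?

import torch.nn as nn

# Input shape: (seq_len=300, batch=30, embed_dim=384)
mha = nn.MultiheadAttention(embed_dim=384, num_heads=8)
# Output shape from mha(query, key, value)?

Input shape: (300, 30, 384)
Output shape: (300, 30, 384)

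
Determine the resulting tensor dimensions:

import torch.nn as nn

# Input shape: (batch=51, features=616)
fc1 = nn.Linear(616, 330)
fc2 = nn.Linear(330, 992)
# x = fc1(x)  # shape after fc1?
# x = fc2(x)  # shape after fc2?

Input shape: (51, 616)
  -> after fc1: (51, 330)
Output shape: (51, 992)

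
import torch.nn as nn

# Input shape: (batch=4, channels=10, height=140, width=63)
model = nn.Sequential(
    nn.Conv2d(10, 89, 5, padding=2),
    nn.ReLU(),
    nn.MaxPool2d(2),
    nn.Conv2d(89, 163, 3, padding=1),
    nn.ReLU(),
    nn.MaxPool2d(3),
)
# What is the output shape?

Input shape: (4, 10, 140, 63)
  -> after first Conv2d: (4, 89, 140, 63)
  -> after first MaxPool2d: (4, 89, 70, 31)
  -> after second Conv2d: (4, 163, 70, 31)
Output shape: (4, 163, 23, 10)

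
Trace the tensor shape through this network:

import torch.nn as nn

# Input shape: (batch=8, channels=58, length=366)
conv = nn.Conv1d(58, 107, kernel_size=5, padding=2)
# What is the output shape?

Input shape: (8, 58, 366)
Output shape: (8, 107, 366)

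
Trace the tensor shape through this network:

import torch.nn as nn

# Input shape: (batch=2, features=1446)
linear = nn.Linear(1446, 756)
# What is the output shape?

Input shape: (2, 1446)
Output shape: (2, 756)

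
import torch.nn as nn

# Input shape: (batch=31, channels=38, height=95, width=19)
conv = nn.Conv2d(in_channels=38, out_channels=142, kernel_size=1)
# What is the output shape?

Input shape: (31, 38, 95, 19)
Output shape: (31, 142, 95, 19)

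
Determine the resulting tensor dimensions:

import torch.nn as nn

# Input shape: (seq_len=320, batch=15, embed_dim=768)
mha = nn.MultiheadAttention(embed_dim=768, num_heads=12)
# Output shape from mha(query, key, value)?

Input shape: (320, 15, 768)
Output shape: (320, 15, 768)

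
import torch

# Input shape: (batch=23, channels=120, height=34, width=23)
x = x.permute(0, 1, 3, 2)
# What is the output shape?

Input shape: (23, 120, 34, 23)
Output shape: (23, 120, 23, 34)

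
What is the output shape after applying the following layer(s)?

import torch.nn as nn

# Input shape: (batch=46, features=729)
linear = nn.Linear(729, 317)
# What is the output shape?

Input shape: (46, 729)
Output shape: (46, 317)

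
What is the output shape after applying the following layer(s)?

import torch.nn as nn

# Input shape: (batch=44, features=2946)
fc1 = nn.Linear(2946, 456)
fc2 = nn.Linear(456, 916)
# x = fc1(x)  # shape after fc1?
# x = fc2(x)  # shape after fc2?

Input shape: (44, 2946)
  -> after fc1: (44, 456)
Output shape: (44, 916)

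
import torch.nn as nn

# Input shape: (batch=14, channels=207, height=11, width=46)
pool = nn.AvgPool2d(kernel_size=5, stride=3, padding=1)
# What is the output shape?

Input shape: (14, 207, 11, 46)
Output shape: (14, 207, 3, 15)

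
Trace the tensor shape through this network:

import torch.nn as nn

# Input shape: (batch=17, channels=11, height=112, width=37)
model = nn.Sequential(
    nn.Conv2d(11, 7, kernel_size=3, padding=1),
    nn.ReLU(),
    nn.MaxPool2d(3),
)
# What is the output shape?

Input shape: (17, 11, 112, 37)
  -> after Conv2d: (17, 7, 112, 37)
  -> after ReLU: (17, 7, 112, 37)
Output shape: (17, 7, 37, 12)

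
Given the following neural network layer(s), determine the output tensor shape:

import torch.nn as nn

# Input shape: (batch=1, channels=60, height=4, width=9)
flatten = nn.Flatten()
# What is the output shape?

Input shape: (1, 60, 4, 9)
Output shape: (1, 2160)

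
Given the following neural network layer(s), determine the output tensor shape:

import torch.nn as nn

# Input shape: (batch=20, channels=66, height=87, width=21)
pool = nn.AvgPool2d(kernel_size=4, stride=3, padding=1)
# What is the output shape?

Input shape: (20, 66, 87, 21)
Output shape: (20, 66, 29, 7)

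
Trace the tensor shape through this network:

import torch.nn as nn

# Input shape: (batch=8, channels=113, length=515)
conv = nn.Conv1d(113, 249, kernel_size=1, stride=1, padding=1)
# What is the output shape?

Input shape: (8, 113, 515)
Output shape: (8, 249, 517)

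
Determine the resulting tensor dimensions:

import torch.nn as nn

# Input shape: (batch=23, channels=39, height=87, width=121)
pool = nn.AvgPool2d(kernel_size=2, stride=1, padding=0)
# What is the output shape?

Input shape: (23, 39, 87, 121)
Output shape: (23, 39, 86, 120)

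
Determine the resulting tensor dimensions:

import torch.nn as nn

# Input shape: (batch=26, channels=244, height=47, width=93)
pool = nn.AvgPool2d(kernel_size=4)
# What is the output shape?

Input shape: (26, 244, 47, 93)
Output shape: (26, 244, 11, 23)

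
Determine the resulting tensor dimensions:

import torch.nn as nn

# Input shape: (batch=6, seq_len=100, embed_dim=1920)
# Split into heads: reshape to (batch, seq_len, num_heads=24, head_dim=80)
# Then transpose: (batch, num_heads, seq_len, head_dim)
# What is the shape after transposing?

Input shape: (6, 100, 1920)
  -> after reshape: (6, 100, 24, 80)
Output shape: (6, 24, 100, 80)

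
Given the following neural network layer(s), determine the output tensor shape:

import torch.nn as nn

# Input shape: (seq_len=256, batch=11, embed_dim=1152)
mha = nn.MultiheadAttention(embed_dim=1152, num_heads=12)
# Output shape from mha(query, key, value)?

Input shape: (256, 11, 1152)
Output shape: (256, 11, 1152)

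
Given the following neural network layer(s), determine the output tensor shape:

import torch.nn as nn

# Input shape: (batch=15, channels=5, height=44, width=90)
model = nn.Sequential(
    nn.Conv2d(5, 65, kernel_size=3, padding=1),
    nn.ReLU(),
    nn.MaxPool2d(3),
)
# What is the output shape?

Input shape: (15, 5, 44, 90)
  -> after Conv2d: (15, 65, 44, 90)
  -> after ReLU: (15, 65, 44, 90)
Output shape: (15, 65, 14, 30)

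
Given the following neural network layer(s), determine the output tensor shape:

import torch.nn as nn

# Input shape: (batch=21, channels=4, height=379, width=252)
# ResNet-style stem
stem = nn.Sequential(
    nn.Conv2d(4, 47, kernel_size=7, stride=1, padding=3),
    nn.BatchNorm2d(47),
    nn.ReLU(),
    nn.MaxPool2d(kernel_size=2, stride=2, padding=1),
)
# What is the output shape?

Input shape: (21, 4, 379, 252)
  -> after Conv2d 7x7 stride=1: (21, 47, 379, 252)
Output shape: (21, 47, 190, 127)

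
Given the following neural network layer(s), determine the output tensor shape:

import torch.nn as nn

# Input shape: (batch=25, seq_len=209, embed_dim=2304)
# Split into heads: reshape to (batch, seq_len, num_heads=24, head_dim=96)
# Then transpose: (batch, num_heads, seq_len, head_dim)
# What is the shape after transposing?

Input shape: (25, 209, 2304)
  -> after reshape: (25, 209, 24, 96)
Output shape: (25, 24, 209, 96)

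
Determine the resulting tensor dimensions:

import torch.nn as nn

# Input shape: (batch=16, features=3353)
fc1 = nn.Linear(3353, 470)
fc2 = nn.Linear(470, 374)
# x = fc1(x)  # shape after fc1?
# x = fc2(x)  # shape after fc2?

Input shape: (16, 3353)
  -> after fc1: (16, 470)
Output shape: (16, 374)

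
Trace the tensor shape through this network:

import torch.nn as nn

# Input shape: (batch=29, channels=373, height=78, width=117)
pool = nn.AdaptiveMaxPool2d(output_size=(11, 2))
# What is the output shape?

Input shape: (29, 373, 78, 117)
Output shape: (29, 373, 11, 2)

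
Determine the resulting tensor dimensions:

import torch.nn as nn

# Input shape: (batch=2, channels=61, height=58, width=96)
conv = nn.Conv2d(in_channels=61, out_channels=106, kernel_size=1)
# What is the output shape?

Input shape: (2, 61, 58, 96)
Output shape: (2, 106, 58, 96)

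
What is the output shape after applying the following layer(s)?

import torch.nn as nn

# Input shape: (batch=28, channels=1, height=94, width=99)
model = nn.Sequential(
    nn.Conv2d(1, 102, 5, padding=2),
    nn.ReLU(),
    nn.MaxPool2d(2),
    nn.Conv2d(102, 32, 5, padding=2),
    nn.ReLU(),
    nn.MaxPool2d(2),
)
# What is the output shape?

Input shape: (28, 1, 94, 99)
  -> after first Conv2d: (28, 102, 94, 99)
  -> after first MaxPool2d: (28, 102, 47, 49)
  -> after second Conv2d: (28, 32, 47, 49)
Output shape: (28, 32, 23, 24)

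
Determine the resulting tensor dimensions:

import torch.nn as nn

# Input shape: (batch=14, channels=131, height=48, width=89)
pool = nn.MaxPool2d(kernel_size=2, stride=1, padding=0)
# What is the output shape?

Input shape: (14, 131, 48, 89)
Output shape: (14, 131, 47, 88)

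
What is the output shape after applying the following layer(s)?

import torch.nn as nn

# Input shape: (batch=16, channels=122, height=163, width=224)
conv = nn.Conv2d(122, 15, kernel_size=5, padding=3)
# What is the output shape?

Input shape: (16, 122, 163, 224)
Output shape: (16, 15, 165, 226)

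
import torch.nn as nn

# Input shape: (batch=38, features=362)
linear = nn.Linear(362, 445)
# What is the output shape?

Input shape: (38, 362)
Output shape: (38, 445)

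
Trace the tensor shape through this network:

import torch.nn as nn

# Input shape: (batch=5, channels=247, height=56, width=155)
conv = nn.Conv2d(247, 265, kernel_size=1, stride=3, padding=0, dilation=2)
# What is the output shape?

Input shape: (5, 247, 56, 155)
Output shape: (5, 265, 19, 52)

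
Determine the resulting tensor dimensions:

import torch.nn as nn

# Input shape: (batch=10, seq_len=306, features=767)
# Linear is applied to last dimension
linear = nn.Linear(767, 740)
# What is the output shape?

Input shape: (10, 306, 767)
Output shape: (10, 306, 740)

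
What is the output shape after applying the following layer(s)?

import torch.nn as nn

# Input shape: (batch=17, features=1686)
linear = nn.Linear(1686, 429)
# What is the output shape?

Input shape: (17, 1686)
Output shape: (17, 429)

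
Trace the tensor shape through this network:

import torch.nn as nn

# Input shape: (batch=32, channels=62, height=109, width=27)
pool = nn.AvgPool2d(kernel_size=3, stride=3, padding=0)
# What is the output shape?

Input shape: (32, 62, 109, 27)
Output shape: (32, 62, 36, 9)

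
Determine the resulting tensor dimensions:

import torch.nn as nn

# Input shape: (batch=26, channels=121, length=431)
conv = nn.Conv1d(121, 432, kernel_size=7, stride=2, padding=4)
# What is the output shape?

Input shape: (26, 121, 431)
Output shape: (26, 432, 217)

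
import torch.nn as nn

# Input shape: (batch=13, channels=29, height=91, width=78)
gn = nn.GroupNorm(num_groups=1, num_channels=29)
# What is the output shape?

Input shape: (13, 29, 91, 78)
Output shape: (13, 29, 91, 78)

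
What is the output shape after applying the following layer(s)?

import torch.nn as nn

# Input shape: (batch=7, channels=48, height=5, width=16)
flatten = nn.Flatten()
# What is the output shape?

Input shape: (7, 48, 5, 16)
Output shape: (7, 3840)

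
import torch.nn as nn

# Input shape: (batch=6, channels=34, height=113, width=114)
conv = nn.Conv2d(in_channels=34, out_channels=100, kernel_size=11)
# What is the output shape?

Input shape: (6, 34, 113, 114)
Output shape: (6, 100, 103, 104)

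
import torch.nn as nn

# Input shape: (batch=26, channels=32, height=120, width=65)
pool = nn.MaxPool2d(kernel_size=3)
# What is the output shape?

Input shape: (26, 32, 120, 65)
Output shape: (26, 32, 40, 21)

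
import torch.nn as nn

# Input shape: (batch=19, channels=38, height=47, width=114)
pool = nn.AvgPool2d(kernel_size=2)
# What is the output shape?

Input shape: (19, 38, 47, 114)
Output shape: (19, 38, 23, 57)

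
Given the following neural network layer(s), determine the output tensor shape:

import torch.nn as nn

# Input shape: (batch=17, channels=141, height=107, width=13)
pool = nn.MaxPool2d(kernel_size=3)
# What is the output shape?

Input shape: (17, 141, 107, 13)
Output shape: (17, 141, 35, 4)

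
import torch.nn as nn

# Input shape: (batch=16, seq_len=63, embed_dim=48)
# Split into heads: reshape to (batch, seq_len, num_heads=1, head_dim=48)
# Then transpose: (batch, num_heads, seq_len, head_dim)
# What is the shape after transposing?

Input shape: (16, 63, 48)
  -> after reshape: (16, 63, 1, 48)
Output shape: (16, 1, 63, 48)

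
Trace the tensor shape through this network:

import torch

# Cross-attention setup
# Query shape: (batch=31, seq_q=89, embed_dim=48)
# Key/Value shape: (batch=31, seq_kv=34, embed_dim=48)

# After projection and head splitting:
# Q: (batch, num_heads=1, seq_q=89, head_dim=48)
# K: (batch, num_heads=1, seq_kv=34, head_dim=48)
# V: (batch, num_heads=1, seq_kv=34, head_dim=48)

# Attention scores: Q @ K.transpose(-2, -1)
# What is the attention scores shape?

Input shape: (31, 89, 48)
Output shape: (31, 1, 89, 34)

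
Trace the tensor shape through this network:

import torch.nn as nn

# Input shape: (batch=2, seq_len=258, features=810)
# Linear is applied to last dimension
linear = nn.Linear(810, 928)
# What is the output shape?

Input shape: (2, 258, 810)
Output shape: (2, 258, 928)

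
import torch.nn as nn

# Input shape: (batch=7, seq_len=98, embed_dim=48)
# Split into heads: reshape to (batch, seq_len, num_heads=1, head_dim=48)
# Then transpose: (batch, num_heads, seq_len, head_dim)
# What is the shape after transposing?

Input shape: (7, 98, 48)
  -> after reshape: (7, 98, 1, 48)
Output shape: (7, 1, 98, 48)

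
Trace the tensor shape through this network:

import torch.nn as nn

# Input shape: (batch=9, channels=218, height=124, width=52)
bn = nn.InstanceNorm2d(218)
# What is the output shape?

Input shape: (9, 218, 124, 52)
Output shape: (9, 218, 124, 52)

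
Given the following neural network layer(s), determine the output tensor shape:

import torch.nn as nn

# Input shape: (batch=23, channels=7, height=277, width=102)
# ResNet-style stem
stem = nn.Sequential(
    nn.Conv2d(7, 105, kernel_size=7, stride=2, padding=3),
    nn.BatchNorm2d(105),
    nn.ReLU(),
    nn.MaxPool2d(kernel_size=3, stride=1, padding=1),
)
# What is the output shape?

Input shape: (23, 7, 277, 102)
  -> after Conv2d 7x7 stride=2: (23, 105, 139, 51)
Output shape: (23, 105, 139, 51)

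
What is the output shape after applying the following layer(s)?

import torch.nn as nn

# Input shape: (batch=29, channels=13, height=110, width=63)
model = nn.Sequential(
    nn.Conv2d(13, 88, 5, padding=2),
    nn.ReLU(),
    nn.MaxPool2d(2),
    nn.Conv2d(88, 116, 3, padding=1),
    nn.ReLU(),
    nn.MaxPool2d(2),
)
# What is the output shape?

Input shape: (29, 13, 110, 63)
  -> after first Conv2d: (29, 88, 110, 63)
  -> after first MaxPool2d: (29, 88, 55, 31)
  -> after second Conv2d: (29, 116, 55, 31)
Output shape: (29, 116, 27, 15)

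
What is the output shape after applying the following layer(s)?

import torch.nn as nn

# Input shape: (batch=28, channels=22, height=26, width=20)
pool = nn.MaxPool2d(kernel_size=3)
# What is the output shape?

Input shape: (28, 22, 26, 20)
Output shape: (28, 22, 8, 6)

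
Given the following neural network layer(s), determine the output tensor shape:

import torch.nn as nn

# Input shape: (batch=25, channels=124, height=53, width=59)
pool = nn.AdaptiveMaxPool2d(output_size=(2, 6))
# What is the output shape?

Input shape: (25, 124, 53, 59)
Output shape: (25, 124, 2, 6)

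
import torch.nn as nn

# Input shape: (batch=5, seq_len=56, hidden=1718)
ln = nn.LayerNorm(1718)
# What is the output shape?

Input shape: (5, 56, 1718)
Output shape: (5, 56, 1718)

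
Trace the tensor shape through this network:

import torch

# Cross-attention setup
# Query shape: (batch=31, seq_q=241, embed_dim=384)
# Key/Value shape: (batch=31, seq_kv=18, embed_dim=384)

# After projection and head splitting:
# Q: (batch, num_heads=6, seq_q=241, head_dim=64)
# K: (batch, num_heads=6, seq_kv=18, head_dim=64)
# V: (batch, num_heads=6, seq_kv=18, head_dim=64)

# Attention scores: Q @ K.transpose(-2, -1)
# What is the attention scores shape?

Input shape: (31, 241, 384)
Output shape: (31, 6, 241, 18)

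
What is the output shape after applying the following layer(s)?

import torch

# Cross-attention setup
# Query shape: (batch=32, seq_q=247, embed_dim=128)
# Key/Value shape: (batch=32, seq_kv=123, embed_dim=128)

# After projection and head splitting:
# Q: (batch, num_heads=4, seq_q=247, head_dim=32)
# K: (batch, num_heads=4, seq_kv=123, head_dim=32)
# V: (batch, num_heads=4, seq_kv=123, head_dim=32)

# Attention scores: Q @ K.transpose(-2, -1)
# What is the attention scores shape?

Input shape: (32, 247, 128)
Output shape: (32, 4, 247, 123)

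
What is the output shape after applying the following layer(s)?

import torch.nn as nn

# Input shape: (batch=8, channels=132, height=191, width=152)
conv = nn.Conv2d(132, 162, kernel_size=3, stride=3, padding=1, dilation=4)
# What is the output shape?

Input shape: (8, 132, 191, 152)
Output shape: (8, 162, 62, 49)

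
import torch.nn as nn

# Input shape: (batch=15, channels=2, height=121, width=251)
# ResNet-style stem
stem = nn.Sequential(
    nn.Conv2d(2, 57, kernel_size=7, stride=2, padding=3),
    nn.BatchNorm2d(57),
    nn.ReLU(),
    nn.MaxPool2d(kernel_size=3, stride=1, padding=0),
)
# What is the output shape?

Input shape: (15, 2, 121, 251)
  -> after Conv2d 7x7 stride=2: (15, 57, 61, 126)
Output shape: (15, 57, 59, 124)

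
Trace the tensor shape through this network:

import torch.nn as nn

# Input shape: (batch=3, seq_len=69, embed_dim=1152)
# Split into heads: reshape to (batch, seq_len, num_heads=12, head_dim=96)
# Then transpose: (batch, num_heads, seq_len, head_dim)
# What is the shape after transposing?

Input shape: (3, 69, 1152)
  -> after reshape: (3, 69, 12, 96)
Output shape: (3, 12, 69, 96)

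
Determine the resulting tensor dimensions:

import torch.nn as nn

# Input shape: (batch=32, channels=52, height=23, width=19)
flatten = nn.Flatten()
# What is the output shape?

Input shape: (32, 52, 23, 19)
Output shape: (32, 22724)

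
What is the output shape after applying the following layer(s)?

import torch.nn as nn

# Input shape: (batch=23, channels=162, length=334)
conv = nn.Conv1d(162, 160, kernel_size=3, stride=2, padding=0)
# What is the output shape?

Input shape: (23, 162, 334)
Output shape: (23, 160, 166)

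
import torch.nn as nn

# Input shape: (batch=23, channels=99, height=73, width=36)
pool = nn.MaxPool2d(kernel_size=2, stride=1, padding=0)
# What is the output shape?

Input shape: (23, 99, 73, 36)
Output shape: (23, 99, 72, 35)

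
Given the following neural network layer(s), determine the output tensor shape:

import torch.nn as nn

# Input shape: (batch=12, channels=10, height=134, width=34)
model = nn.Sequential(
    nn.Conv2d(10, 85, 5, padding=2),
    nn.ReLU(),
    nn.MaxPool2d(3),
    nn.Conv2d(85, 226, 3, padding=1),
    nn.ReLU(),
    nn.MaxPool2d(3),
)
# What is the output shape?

Input shape: (12, 10, 134, 34)
  -> after first Conv2d: (12, 85, 134, 34)
  -> after first MaxPool2d: (12, 85, 44, 11)
  -> after second Conv2d: (12, 226, 44, 11)
Output shape: (12, 226, 14, 3)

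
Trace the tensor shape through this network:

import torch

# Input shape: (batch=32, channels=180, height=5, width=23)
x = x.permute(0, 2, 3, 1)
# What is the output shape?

Input shape: (32, 180, 5, 23)
Output shape: (32, 5, 23, 180)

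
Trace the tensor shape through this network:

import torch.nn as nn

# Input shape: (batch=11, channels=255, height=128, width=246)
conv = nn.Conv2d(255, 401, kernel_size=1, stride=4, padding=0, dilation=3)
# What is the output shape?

Input shape: (11, 255, 128, 246)
Output shape: (11, 401, 32, 62)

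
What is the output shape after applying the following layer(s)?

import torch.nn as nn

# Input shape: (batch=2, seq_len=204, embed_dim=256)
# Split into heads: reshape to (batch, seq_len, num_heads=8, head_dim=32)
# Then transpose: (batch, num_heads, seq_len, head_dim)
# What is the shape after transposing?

Input shape: (2, 204, 256)
  -> after reshape: (2, 204, 8, 32)
Output shape: (2, 8, 204, 32)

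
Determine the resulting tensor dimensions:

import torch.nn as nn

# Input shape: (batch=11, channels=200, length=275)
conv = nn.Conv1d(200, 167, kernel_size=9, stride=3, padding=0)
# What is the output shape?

Input shape: (11, 200, 275)
Output shape: (11, 167, 89)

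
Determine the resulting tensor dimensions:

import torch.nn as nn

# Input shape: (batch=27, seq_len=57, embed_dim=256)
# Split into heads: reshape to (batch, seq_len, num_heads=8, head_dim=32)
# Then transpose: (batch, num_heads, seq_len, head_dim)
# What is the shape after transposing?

Input shape: (27, 57, 256)
  -> after reshape: (27, 57, 8, 32)
Output shape: (27, 8, 57, 32)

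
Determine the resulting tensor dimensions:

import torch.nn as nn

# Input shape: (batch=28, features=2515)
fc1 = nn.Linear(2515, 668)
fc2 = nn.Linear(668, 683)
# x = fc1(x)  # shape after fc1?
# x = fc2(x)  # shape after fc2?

Input shape: (28, 2515)
  -> after fc1: (28, 668)
Output shape: (28, 683)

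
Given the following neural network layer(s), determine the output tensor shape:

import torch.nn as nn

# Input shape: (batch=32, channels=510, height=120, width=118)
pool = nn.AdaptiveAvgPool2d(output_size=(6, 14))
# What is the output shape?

Input shape: (32, 510, 120, 118)
Output shape: (32, 510, 6, 14)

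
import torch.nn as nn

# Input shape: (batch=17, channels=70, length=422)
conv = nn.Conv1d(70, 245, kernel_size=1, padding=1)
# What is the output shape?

Input shape: (17, 70, 422)
Output shape: (17, 245, 424)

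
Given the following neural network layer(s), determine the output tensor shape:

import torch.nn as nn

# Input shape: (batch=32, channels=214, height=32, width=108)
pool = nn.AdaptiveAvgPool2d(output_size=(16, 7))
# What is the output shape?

Input shape: (32, 214, 32, 108)
Output shape: (32, 214, 16, 7)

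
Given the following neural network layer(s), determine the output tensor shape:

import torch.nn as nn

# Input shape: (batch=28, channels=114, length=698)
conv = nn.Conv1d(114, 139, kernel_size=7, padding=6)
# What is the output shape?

Input shape: (28, 114, 698)
Output shape: (28, 139, 704)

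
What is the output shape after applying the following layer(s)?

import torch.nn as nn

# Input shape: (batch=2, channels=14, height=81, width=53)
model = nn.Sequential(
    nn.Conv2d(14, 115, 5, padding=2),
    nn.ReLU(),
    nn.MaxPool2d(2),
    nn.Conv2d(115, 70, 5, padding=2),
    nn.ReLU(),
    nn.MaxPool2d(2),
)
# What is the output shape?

Input shape: (2, 14, 81, 53)
  -> after first Conv2d: (2, 115, 81, 53)
  -> after first MaxPool2d: (2, 115, 40, 26)
  -> after second Conv2d: (2, 70, 40, 26)
Output shape: (2, 70, 20, 13)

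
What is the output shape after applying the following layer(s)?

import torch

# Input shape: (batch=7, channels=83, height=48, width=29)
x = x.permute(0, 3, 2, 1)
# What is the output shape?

Input shape: (7, 83, 48, 29)
Output shape: (7, 29, 48, 83)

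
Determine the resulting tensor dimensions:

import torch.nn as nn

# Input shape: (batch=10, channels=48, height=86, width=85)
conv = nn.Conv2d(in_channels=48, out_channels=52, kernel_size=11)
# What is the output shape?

Input shape: (10, 48, 86, 85)
Output shape: (10, 52, 76, 75)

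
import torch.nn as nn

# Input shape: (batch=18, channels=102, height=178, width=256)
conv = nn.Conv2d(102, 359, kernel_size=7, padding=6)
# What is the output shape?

Input shape: (18, 102, 178, 256)
Output shape: (18, 359, 184, 262)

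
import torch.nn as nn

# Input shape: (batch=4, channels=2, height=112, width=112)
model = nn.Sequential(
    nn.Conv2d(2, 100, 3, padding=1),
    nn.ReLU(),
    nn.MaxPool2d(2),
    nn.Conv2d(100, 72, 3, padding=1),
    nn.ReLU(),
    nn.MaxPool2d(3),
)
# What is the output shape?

Input shape: (4, 2, 112, 112)
  -> after first Conv2d: (4, 100, 112, 112)
  -> after first MaxPool2d: (4, 100, 56, 56)
  -> after second Conv2d: (4, 72, 56, 56)
Output shape: (4, 72, 18, 18)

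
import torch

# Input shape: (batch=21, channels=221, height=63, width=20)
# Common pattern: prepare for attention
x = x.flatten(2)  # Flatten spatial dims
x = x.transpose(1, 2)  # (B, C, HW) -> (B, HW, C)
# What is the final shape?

Input shape: (21, 221, 63, 20)
  -> after flatten(2): (21, 221, 1260)
Output shape: (21, 1260, 221)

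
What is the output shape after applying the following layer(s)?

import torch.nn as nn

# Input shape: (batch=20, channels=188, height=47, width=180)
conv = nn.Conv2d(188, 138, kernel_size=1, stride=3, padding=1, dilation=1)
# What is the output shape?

Input shape: (20, 188, 47, 180)
Output shape: (20, 138, 17, 61)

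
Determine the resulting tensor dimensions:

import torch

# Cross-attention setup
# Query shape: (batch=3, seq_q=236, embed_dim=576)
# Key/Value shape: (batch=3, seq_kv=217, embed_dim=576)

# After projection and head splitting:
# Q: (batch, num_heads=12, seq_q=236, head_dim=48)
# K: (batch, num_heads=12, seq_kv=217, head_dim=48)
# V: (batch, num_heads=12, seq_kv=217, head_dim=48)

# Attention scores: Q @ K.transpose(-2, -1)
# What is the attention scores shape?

Input shape: (3, 236, 576)
Output shape: (3, 12, 236, 217)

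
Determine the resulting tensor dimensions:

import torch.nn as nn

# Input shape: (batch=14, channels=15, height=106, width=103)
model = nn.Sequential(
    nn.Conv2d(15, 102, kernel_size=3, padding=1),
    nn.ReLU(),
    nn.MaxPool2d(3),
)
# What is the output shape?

Input shape: (14, 15, 106, 103)
  -> after Conv2d: (14, 102, 106, 103)
  -> after ReLU: (14, 102, 106, 103)
Output shape: (14, 102, 35, 34)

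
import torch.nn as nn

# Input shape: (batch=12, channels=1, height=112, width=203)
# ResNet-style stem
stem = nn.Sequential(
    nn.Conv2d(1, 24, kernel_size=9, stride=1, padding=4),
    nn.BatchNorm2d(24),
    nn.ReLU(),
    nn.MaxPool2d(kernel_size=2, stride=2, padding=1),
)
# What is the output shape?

Input shape: (12, 1, 112, 203)
  -> after Conv2d 9x9 stride=1: (12, 24, 112, 203)
Output shape: (12, 24, 57, 102)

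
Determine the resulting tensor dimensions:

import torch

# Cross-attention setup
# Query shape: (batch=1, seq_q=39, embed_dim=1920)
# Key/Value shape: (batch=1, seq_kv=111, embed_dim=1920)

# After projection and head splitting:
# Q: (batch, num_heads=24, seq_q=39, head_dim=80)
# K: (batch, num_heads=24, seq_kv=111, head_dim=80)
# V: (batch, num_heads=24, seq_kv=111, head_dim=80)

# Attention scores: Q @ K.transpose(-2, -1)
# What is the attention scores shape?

Input shape: (1, 39, 1920)
Output shape: (1, 24, 39, 111)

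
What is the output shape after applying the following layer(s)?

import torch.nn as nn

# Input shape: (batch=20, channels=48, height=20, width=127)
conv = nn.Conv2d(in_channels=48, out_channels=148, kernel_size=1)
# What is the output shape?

Input shape: (20, 48, 20, 127)
Output shape: (20, 148, 20, 127)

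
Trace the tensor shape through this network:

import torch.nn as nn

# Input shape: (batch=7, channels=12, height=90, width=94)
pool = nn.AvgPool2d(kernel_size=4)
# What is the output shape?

Input shape: (7, 12, 90, 94)
Output shape: (7, 12, 22, 23)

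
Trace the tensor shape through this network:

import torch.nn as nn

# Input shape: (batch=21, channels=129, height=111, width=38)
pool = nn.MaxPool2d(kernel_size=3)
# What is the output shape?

Input shape: (21, 129, 111, 38)
Output shape: (21, 129, 37, 12)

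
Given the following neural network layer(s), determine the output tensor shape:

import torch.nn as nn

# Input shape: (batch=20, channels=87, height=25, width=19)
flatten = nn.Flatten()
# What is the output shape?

Input shape: (20, 87, 25, 19)
Output shape: (20, 41325)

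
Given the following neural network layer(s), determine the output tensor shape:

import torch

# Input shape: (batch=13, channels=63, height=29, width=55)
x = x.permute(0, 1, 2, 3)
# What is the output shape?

Input shape: (13, 63, 29, 55)
Output shape: (13, 63, 29, 55)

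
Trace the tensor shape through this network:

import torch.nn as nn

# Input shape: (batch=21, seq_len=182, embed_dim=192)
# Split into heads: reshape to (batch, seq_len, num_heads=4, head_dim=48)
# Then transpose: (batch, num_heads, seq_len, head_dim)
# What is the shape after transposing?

Input shape: (21, 182, 192)
  -> after reshape: (21, 182, 4, 48)
Output shape: (21, 4, 182, 48)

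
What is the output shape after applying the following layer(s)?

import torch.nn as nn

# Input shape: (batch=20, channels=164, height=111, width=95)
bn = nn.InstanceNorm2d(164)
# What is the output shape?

Input shape: (20, 164, 111, 95)
Output shape: (20, 164, 111, 95)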